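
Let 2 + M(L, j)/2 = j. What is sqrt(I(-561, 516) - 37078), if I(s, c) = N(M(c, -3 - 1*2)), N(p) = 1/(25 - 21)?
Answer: 9*I*sqrt(1831)/2 ≈ 192.56*I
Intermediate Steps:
M(L, j) = -4 + 2*j
N(p) = 1/4
I(s, c) = 1/4
sqrt(I(-561, 516) - 37078) = sqrt(1/4 - 37078) = sqrt(-148311/4) = 9*I*sqrt(1831)/2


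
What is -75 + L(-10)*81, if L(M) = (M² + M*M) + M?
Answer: 15315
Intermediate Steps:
L(M) = M + 2*M² (L(M) = (M² + M²) + M = 2*M² + M = M + 2*M²)
-75 + L(-10)*81 = -75 - 10*(1 + 2*(-10))*81 = -75 - 10*(1 - 20)*81 = -75 - 10*(-19)*81 = -75 + 190*81 = -75 + 15390 = 15315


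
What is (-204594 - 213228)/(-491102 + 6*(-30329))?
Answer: 208911/336538 ≈ 0.62076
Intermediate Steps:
(-204594 - 213228)/(-491102 + 6*(-30329)) = -417822/(-491102 - 181974) = -417822/(-673076) = -417822*(-1/673076) = 208911/336538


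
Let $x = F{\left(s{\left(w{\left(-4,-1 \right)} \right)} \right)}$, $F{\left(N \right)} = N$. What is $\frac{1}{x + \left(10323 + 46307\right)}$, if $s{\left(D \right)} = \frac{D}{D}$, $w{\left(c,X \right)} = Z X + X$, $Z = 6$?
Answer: $\frac{1}{56631} \approx 1.7658 \cdot 10^{-5}$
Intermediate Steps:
$w{\left(c,X \right)} = 7 X$ ($w{\left(c,X \right)} = 6 X + X = 7 X$)
$s{\left(D \right)} = 1$
$x = 1$
$\frac{1}{x + \left(10323 + 46307\right)} = \frac{1}{1 + \left(10323 + 46307\right)} = \frac{1}{1 + 56630} = \frac{1}{56631}$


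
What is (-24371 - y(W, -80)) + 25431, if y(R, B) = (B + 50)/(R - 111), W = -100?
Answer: 223630/211 ≈ 1059.9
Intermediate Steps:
y(R, B) = (50 + B)/(-111 + R)
(-24371 - y(W, -80)) + 25431 = (-24371 - (50 - 80)/(-111 - 100)) + 25431 = (-24371 - (-30)/(-211)) + 25431 = (-24371 - (-1)*(-30)/211) + 25431 = (-24371 - 1*30/211) + 25431 = (-24371 - 30/211) + 25431 = -5142311/211 + 25431 = 223630/211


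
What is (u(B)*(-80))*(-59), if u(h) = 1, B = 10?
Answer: 4720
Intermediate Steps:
(u(B)*(-80))*(-59) = (1*(-80))*(-59) = -80*(-59) = 4720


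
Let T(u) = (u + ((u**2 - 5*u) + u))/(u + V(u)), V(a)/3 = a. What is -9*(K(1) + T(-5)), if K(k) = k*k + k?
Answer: 0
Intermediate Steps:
K(k) = k + k**2 (K(k) = k**2 + k = k + k**2)
V(a) = 3*a
T(u) = (u**2 - 3*u)/(4*u) (T(u) = (u + ((u**2 - 5*u) + u))/(u + 3*u) = (u + (u**2 - 4*u))/((4*u)) = (u**2 - 3*u)*(1/(4*u)) = (u**2 - 3*u)/(4*u))
-9*(K(1) + T(-5)) = -9*(1*(1 + 1) + (-3/4 + (1/4)*(-5))) = -9*(1*2 + (-3/4 - 5/4)) = -9*(2 - 2) = -9*0 = 0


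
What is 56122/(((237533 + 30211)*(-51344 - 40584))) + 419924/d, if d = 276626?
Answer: 2583911363920699/1702160720980608 ≈ 1.5180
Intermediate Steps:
56122/(((237533 + 30211)*(-51344 - 40584))) + 419924/d = 56122/(((237533 + 30211)*(-51344 - 40584))) + 419924/276626 = 56122/((267744*(-91928))) + 419924*(1/276626) = 56122/(-24613170432) + 209962/138313 = 56122*(-1/24613170432) + 209962/138313 = -28061/12306585216 + 209962/138313 = 2583911363920699/1702160720980608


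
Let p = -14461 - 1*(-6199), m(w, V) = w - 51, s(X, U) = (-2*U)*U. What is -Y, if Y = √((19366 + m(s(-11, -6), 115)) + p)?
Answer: -√10981 ≈ -104.79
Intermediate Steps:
s(X, U) = -2*U²
m(w, V) = -51 + w
p = -8262 (p = -14461 + 6199 = -8262)
Y = √10981 (Y = √((19366 + (-51 - 2*(-6)²)) - 8262) = √((19366 + (-51 - 2*36)) - 8262) = √((19366 + (-51 - 72)) - 8262) = √((19366 - 123) - 8262) = √(19243 - 8262) = √10981 ≈ 104.79)
-Y = -√10981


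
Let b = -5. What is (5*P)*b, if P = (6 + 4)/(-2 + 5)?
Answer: -250/3 ≈ -83.333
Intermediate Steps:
P = 10/3 ≈ 3.3333
(5*P)*b = (5*(10/3))*(-5) = (50/3)*(-5) = -250/3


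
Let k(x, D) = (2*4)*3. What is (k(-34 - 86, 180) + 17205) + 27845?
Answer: 45074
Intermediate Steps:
k(x, D) = 24 (k(x, D) = 8*3 = 24)
(k(-34 - 86, 180) + 17205) + 27845 = (24 + 17205) + 27845 = 17229 + 27845 = 45074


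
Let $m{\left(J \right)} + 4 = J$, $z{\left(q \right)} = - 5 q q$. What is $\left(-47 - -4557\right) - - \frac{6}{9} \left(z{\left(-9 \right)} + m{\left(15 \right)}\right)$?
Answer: $\frac{12742}{3} \approx 4247.3$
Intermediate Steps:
$z{\left(q \right)} = - 5 q^{2}$
$m{\left(J \right)} = -4 + J$
$\left(-47 - -4557\right) - - \frac{6}{9} \left(z{\left(-9 \right)} + m{\left(15 \right)}\right) = \left(-47 - -4557\right) - - \frac{6}{9} \left(- 5 \left(-9\right)^{2} + \left(-4 + 15\right)\right) = \left(-47 + 4557\right) - \left(-6\right) \frac{1}{9} \left(\left(-5\right) 81 + 11\right) = 4510 - - \frac{2 \left(-405 + 11\right)}{3} = 4510 - \left(- \frac{2}{3}\right) \left(-394\right) = 4510 - \frac{788}{3} = \frac{12742}{3}$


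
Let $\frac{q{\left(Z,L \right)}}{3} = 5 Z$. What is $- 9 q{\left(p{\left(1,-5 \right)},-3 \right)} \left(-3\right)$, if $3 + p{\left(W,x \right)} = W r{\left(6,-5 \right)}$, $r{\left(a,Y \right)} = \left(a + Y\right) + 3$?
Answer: $405$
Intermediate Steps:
$r{\left(a,Y \right)} = 3 + Y + a$ ($r{\left(a,Y \right)} = \left(Y + a\right) + 3 = 3 + Y + a$)
$p{\left(W,x \right)} = -3 + 4 W$ ($p{\left(W,x \right)} = -3 + W \left(3 - 5 + 6\right) = -3 + W 4 = -3 + 4 W$)
$q{\left(Z,L \right)} = 15 Z$ ($q{\left(Z,L \right)} = 3 \cdot 5 Z = 15 Z$)
$- 9 q{\left(p{\left(1,-5 \right)},-3 \right)} \left(-3\right) = - 9 \cdot 15 \left(-3 + 4 \cdot 1\right) \left(-3\right) = - 9 \cdot 15 \left(-3 + 4\right) \left(-3\right) = - 9 \cdot 15 \cdot 1 \left(-3\right) = \left(-9\right) 15 \left(-3\right) = \left(-135\right) \left(-3\right) = 405$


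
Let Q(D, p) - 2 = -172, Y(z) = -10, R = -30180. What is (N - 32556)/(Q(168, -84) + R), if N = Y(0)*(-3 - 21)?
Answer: 16158/15175 ≈ 1.0648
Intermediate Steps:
Q(D, p) = -170 (Q(D, p) = 2 - 172 = -170)
N = 240 (N = -10*(-3 - 21) = -10*(-24) = 240)
(N - 32556)/(Q(168, -84) + R) = (240 - 32556)/(-170 - 30180) = -32316/(-30350) = -32316*(-1/30350) = 16158/15175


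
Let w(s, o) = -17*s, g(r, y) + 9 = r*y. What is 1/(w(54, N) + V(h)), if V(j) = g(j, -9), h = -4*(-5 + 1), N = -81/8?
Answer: -1/1071 ≈ -0.00093371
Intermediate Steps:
N = -81/8 (N = -81*⅛ = -81/8 ≈ -10.125)
g(r, y) = -9 + r*y
h = 16 (h = -4*(-4) = 16)
V(j) = -9 - 9*j (V(j) = -9 + j*(-9) = -9 - 9*j)
1/(w(54, N) + V(h)) = 1/(-17*54 + (-9 - 9*16)) = 1/(-918 + (-9 - 144)) = 1/(-918 - 153) = 1/(-1071) = -1/1071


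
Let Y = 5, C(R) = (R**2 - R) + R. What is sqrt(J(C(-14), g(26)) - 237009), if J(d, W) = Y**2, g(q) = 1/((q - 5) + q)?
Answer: 2*I*sqrt(59246) ≈ 486.81*I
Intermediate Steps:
g(q) = 1/(-5 + 2*q) (g(q) = 1/((-5 + q) + q) = 1/(-5 + 2*q))
C(R) = R**2
J(d, W) = 25 (J(d, W) = 5**2 = 25)
sqrt(J(C(-14), g(26)) - 237009) = sqrt(25 - 237009) = sqrt(-236984) = 2*I*sqrt(59246)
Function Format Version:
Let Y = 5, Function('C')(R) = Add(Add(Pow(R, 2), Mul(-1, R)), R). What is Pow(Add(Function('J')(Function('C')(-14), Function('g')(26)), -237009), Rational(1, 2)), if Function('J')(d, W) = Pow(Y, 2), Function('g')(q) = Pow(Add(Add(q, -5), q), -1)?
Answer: Mul(2, I, Pow(59246, Rational(1, 2))) ≈ Mul(486.81, I)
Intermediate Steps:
Function('g')(q) = Pow(Add(-5, Mul(2, q)), -1) (Function('g')(q) = Pow(Add(Add(-5, q), q), -1) = Pow(Add(-5, Mul(2, q)), -1))
Function('C')(R) = Pow(R, 2)
Function('J')(d, W) = 25 (Function('J')(d, W) = Pow(5, 2) = 25)
Pow(Add(Function('J')(Function('C')(-14), Function('g')(26)), -237009), Rational(1, 2)) = Pow(Add(25, -237009), Rational(1, 2)) = Pow(-236984, Rational(1, 2)) = Mul(2, I, Pow(59246, Rational(1, 2)))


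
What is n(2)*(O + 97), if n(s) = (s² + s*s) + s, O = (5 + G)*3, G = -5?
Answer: 970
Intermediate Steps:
O = 0 (O = (5 - 5)*3 = 0*3 = 0)
n(s) = s + 2*s² (n(s) = (s² + s²) + s = 2*s² + s = s + 2*s²)
n(2)*(O + 97) = (2*(1 + 2*2))*(0 + 97) = (2*(1 + 4))*97 = (2*5)*97 = 10*97 = 970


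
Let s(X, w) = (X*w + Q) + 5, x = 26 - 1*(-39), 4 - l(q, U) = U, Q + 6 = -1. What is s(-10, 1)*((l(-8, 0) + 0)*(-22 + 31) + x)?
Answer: -1212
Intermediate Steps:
Q = -7 (Q = -6 - 1 = -7)
l(q, U) = 4 - U
x = 65 (x = 26 + 39 = 65)
s(X, w) = -2 + X*w (s(X, w) = (X*w - 7) + 5 = (-7 + X*w) + 5 = -2 + X*w)
s(-10, 1)*((l(-8, 0) + 0)*(-22 + 31) + x) = (-2 - 10*1)*(((4 - 1*0) + 0)*(-22 + 31) + 65) = (-2 - 10)*(((4 + 0) + 0)*9 + 65) = -12*((4 + 0)*9 + 65) = -12*(4*9 + 65) = -12*(36 + 65) = -12*101 = -1212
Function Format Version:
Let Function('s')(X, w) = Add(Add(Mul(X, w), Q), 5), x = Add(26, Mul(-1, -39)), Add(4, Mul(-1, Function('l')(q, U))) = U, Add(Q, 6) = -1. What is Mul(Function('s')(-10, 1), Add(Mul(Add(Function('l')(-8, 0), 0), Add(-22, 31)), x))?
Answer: -1212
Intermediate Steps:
Q = -7 (Q = Add(-6, -1) = -7)
Function('l')(q, U) = Add(4, Mul(-1, U))
x = 65 (x = Add(26, 39) = 65)
Function('s')(X, w) = Add(-2, Mul(X, w)) (Function('s')(X, w) = Add(Add(Mul(X, w), -7), 5) = Add(Add(-7, Mul(X, w)), 5) = Add(-2, Mul(X, w)))
Mul(Function('s')(-10, 1), Add(Mul(Add(Function('l')(-8, 0), 0), Add(-22, 31)), x)) = Mul(Add(-2, Mul(-10, 1)), Add(Mul(Add(Add(4, Mul(-1, 0)), 0), Add(-22, 31)), 65)) = Mul(Add(-2, -10), Add(Mul(Add(Add(4, 0), 0), 9), 65)) = Mul(-12, Add(Mul(Add(4, 0), 9), 65)) = Mul(-12, Add(Mul(4, 9), 65)) = Mul(-12, Add(36, 65)) = Mul(-12, 101) = -1212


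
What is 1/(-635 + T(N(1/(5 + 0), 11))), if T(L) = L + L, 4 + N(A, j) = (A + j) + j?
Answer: -5/2993 ≈ -0.0016706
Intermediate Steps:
N(A, j) = -4 + A + 2*j (N(A, j) = -4 + ((A + j) + j) = -4 + (A + 2*j) = -4 + A + 2*j)
T(L) = 2*L
1/(-635 + T(N(1/(5 + 0), 11))) = 1/(-635 + 2*(-4 + 1/(5 + 0) + 2*11)) = 1/(-635 + 2*(-4 + 1/5 + 22)) = 1/(-635 + 2*(-4 + ⅕ + 22)) = 1/(-635 + 2*(91/5)) = 1/(-635 + 182/5) = 1/(-2993/5) = -5/2993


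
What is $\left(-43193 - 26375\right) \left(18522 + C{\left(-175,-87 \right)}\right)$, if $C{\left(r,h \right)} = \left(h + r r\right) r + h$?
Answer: $370499341120$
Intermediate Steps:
$C{\left(r,h \right)} = h + r \left(h + r^{2}\right)$ ($C{\left(r,h \right)} = \left(h + r^{2}\right) r + h = r \left(h + r^{2}\right) + h = h + r \left(h + r^{2}\right)$)
$\left(-43193 - 26375\right) \left(18522 + C{\left(-175,-87 \right)}\right) = \left(-43193 - 26375\right) \left(18522 - \left(-15138 + 5359375\right)\right) = - 69568 \left(18522 - 5344237\right) = \left(-69568\right) \left(-5325715\right) = 370499341120$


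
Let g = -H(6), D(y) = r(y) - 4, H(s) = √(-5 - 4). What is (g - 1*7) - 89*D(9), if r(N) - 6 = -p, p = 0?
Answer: -185 - 3*I ≈ -185.0 - 3.0*I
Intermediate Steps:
r(N) = 6 (r(N) = 6 - 1*0 = 6 + 0 = 6)
H(s) = 3*I (H(s) = √(-9) = 3*I)
D(y) = 2 (D(y) = 6 - 4 = 2)
g = -3*I ≈ -3.0*I
(g - 1*7) - 89*D(9) = (-3*I - 1*7) - 89*2 = (-3*I - 7) - 178 = (-7 - 3*I) - 178 = -185 - 3*I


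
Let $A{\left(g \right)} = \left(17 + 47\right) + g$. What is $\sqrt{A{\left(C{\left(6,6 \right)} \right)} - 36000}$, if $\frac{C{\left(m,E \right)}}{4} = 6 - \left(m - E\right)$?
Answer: $134 i \sqrt{2} \approx 189.5 i$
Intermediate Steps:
$C{\left(m,E \right)} = 24 - 4 m + 4 E$ ($C{\left(m,E \right)} = 4 \left(6 - \left(m - E\right)\right) = 4 \left(6 + \left(E - m\right)\right) = 4 \left(6 + E - m\right) = 24 - 4 m + 4 E$)
$A{\left(g \right)} = 64 + g$
$\sqrt{A{\left(C{\left(6,6 \right)} \right)} - 36000} = \sqrt{\left(64 + \left(24 - 24 + 4 \cdot 6\right)\right) - 36000} = \sqrt{\left(64 + \left(24 - 24 + 24\right)\right) - 36000} = \sqrt{\left(64 + 24\right) - 36000} = \sqrt{88 - 36000} = \sqrt{-35912} = 134 i \sqrt{2}$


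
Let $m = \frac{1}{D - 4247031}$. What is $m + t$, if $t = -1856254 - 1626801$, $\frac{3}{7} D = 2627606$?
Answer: $- \frac{19686745835192}{5652149} \approx -3.4831 \cdot 10^{6}$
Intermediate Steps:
$D = \frac{18393242}{3}$ ($D = \frac{7}{3} \cdot 2627606 = \frac{18393242}{3} \approx 6.1311 \cdot 10^{6}$)
$t = -3483055$ ($t = -1856254 - 1626801 = -3483055$)
$m = \frac{3}{5652149}$ ($m = \frac{1}{\frac{18393242}{3} - 4247031} = \frac{1}{\frac{5652149}{3}} = \frac{3}{5652149} \approx 5.3077 \cdot 10^{-7}$)
$m + t = \frac{3}{5652149} - 3483055 = - \frac{19686745835192}{5652149}$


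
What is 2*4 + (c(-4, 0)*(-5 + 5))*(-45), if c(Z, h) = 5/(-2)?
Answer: 8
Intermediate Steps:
c(Z, h) = -5/2 (c(Z, h) = 5*(-½) = -5/2)
2*4 + (c(-4, 0)*(-5 + 5))*(-45) = 2*4 - 5*(-5 + 5)/2*(-45) = 8 - 5/2*0*(-45) = 8 + 0*(-45) = 8 + 0 = 8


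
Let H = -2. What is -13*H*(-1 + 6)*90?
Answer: 11700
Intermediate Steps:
-13*H*(-1 + 6)*90 = -(-26)*(-1 + 6)*90 = -(-26)*5*90 = -13*(-10)*90 = 130*90 = 11700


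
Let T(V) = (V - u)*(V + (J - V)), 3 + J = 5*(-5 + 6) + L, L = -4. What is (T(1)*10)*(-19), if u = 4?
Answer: -1140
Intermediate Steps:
J = -2 (J = -3 + (5*(-5 + 6) - 4) = -3 + (5*1 - 4) = -3 + (5 - 4) = -3 + 1 = -2)
T(V) = 8 - 2*V (T(V) = (V - 1*4)*(V + (-2 - V)) = (V - 4)*(-2) = (-4 + V)*(-2) = 8 - 2*V)
(T(1)*10)*(-19) = ((8 - 2*1)*10)*(-19) = ((8 - 2)*10)*(-19) = (6*10)*(-19) = 60*(-19) = -1140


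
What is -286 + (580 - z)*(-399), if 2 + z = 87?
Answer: -197791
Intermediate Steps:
z = 85 (z = -2 + 87 = 85)
-286 + (580 - z)*(-399) = -286 + (580 - 1*85)*(-399) = -286 + (580 - 85)*(-399) = -286 + 495*(-399) = -286 - 197505 = -197791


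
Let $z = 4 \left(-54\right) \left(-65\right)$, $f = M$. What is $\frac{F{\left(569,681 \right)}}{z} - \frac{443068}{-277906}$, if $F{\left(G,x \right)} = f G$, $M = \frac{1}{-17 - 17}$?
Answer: $\frac{105672405983}{66330604080} \approx 1.5931$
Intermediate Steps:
$M = - \frac{1}{34}$ ($M = \frac{1}{-34} = - \frac{1}{34} \approx -0.029412$)
$f = - \frac{1}{34} \approx -0.029412$
$F{\left(G,x \right)} = - \frac{G}{34}$
$z = 14040$ ($z = \left(-216\right) \left(-65\right) = 14040$)
$\frac{F{\left(569,681 \right)}}{z} - \frac{443068}{-277906} = \frac{\left(- \frac{1}{34}\right) 569}{14040} - \frac{443068}{-277906} = \left(- \frac{569}{34}\right) \frac{1}{14040} - - \frac{221534}{138953} = - \frac{569}{477360} + \frac{221534}{138953} = \frac{105672405983}{66330604080}$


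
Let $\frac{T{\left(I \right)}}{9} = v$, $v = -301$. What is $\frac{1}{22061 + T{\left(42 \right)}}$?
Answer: $\frac{1}{19352} \approx 5.1674 \cdot 10^{-5}$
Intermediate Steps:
$T{\left(I \right)} = -2709$ ($T{\left(I \right)} = 9 \left(-301\right) = -2709$)
$\frac{1}{22061 + T{\left(42 \right)}} = \frac{1}{22061 - 2709} = \frac{1}{19352}$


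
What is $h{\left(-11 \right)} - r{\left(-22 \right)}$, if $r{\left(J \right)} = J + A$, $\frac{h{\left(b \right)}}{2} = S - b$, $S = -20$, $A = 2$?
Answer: $2$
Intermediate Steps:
$h{\left(b \right)} = -40 - 2 b$ ($h{\left(b \right)} = 2 \left(-20 - b\right) = -40 - 2 b$)
$r{\left(J \right)} = 2 + J$ ($r{\left(J \right)} = J + 2 = 2 + J$)
$h{\left(-11 \right)} - r{\left(-22 \right)} = \left(-40 - -22\right) - \left(2 - 22\right) = \left(-40 + 22\right) - -20 = -18 + 20 = 2$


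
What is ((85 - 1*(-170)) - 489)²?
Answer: 54756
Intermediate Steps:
((85 - 1*(-170)) - 489)² = ((85 + 170) - 489)² = (255 - 489)² = (-234)² = 54756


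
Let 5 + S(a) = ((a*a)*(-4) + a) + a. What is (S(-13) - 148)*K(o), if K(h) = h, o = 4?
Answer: -3420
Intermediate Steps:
S(a) = -5 - 4*a² + 2*a (S(a) = -5 + (((a*a)*(-4) + a) + a) = -5 + ((a²*(-4) + a) + a) = -5 + ((-4*a² + a) + a) = -5 + ((a - 4*a²) + a) = -5 + (-4*a² + 2*a) = -5 - 4*a² + 2*a)
(S(-13) - 148)*K(o) = ((-5 - 4*(-13)² + 2*(-13)) - 148)*4 = ((-5 - 4*169 - 26) - 148)*4 = ((-5 - 676 - 26) - 148)*4 = (-707 - 148)*4 = -855*4 = -3420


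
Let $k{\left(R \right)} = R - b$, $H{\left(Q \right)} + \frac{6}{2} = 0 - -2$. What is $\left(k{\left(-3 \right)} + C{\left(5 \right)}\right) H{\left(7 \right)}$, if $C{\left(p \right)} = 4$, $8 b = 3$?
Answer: $- \frac{5}{8} \approx -0.625$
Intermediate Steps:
$b = \frac{3}{8}$ ($b = \frac{1}{8} \cdot 3 = \frac{3}{8} \approx 0.375$)
$H{\left(Q \right)} = -1$ ($H{\left(Q \right)} = -3 + \left(0 - -2\right) = -3 + \left(0 + 2\right) = -3 + 2 = -1$)
$k{\left(R \right)} = - \frac{3}{8} + R$ ($k{\left(R \right)} = R - \frac{3}{8} = - \frac{3}{8} + R$)
$\left(k{\left(-3 \right)} + C{\left(5 \right)}\right) H{\left(7 \right)} = \left(\left(- \frac{3}{8} - 3\right) + 4\right) \left(-1\right) = \left(- \frac{27}{8} + 4\right) \left(-1\right) = \frac{5}{8} \left(-1\right) = - \frac{5}{8}$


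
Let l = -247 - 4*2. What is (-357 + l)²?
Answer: 374544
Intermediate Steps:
l = -255 (l = -247 - 1*8 = -247 - 8 = -255)
(-357 + l)² = (-357 - 255)² = (-612)² = 374544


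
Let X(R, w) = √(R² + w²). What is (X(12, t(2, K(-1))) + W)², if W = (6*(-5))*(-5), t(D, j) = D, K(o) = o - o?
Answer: 22648 + 600*√37 ≈ 26298.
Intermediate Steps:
K(o) = 0
W = 150 (W = -30*(-5) = 150)
(X(12, t(2, K(-1))) + W)² = (√(12² + 2²) + 150)² = (√(144 + 4) + 150)² = (√148 + 150)² = (2*√37 + 150)² = (150 + 2*√37)²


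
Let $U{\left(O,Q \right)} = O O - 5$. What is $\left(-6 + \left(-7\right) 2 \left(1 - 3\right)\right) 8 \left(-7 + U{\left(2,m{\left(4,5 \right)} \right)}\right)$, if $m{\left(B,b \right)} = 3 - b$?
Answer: $-1408$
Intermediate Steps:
$U{\left(O,Q \right)} = -5 + O^{2}$ ($U{\left(O,Q \right)} = O^{2} - 5 = -5 + O^{2}$)
$\left(-6 + \left(-7\right) 2 \left(1 - 3\right)\right) 8 \left(-7 + U{\left(2,m{\left(4,5 \right)} \right)}\right) = \left(-6 + \left(-7\right) 2 \left(1 - 3\right)\right) 8 \left(-7 - \left(5 - 2^{2}\right)\right) = \left(-6 - 14 \left(1 - 3\right)\right) 8 \left(-7 + \left(-5 + 4\right)\right) = \left(-6 - -28\right) 8 \left(-7 - 1\right) = \left(-6 + 28\right) 8 \left(-8\right) = 22 \left(-64\right) = -1408$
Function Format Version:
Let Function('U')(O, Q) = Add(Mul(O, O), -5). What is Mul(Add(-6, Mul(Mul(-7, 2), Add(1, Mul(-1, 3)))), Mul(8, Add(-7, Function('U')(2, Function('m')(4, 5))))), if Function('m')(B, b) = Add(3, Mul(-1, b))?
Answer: -1408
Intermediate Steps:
Function('U')(O, Q) = Add(-5, Pow(O, 2)) (Function('U')(O, Q) = Add(Pow(O, 2), -5) = Add(-5, Pow(O, 2)))
Mul(Add(-6, Mul(Mul(-7, 2), Add(1, Mul(-1, 3)))), Mul(8, Add(-7, Function('U')(2, Function('m')(4, 5))))) = Mul(Add(-6, Mul(Mul(-7, 2), Add(1, Mul(-1, 3)))), Mul(8, Add(-7, Add(-5, Pow(2, 2))))) = Mul(Add(-6, Mul(-14, Add(1, -3))), Mul(8, Add(-7, Add(-5, 4)))) = Mul(Add(-6, Mul(-14, -2)), Mul(8, Add(-7, -1))) = Mul(Add(-6, 28), Mul(8, -8)) = Mul(22, -64) = -1408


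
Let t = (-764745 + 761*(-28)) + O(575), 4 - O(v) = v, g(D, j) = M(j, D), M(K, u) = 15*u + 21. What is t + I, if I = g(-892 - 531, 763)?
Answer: -807948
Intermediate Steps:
M(K, u) = 21 + 15*u
g(D, j) = 21 + 15*D
O(v) = 4 - v
t = -786624 (t = (-764745 + 761*(-28)) + (4 - 1*575) = (-764745 - 21308) + (4 - 575) = -786053 - 571 = -786624)
I = -21324 (I = 21 + 15*(-892 - 531) = 21 + 15*(-1423) = 21 - 21345 = -21324)
t + I = -786624 - 21324 = -807948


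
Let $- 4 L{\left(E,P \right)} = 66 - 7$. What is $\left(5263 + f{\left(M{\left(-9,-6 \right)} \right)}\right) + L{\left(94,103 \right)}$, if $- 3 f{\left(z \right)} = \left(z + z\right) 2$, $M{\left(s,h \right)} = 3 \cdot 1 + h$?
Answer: $\frac{21009}{4} \approx 5252.3$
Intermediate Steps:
$L{\left(E,P \right)} = - \frac{59}{4}$ ($L{\left(E,P \right)} = - \frac{66 - 7}{4} = \left(- \frac{1}{4}\right) 59 = - \frac{59}{4}$)
$M{\left(s,h \right)} = 3 + h$
$f{\left(z \right)} = - \frac{4 z}{3}$ ($f{\left(z \right)} = - \frac{\left(z + z\right) 2}{3} = - \frac{2 z 2}{3} = - \frac{4 z}{3}$)
$\left(5263 + f{\left(M{\left(-9,-6 \right)} \right)}\right) + L{\left(94,103 \right)} = \left(5263 - \frac{4 \left(3 - 6\right)}{3}\right) - \frac{59}{4} = \left(5263 - -4\right) - \frac{59}{4} = \left(5263 + 4\right) - \frac{59}{4} = 5267 - \frac{59}{4} = \frac{21009}{4}$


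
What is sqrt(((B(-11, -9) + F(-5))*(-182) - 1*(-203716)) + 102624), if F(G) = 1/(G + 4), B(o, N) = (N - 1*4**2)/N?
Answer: 2*sqrt(688537)/3 ≈ 553.19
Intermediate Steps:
B(o, N) = (-16 + N)/N (B(o, N) = (N - 1*16)/N = (N - 16)/N = (-16 + N)/N)
F(G) = 1/(4 + G)
sqrt(((B(-11, -9) + F(-5))*(-182) - 1*(-203716)) + 102624) = sqrt((((-16 - 9)/(-9) + 1/(4 - 5))*(-182) - 1*(-203716)) + 102624) = sqrt(((-1/9*(-25) + 1/(-1))*(-182) + 203716) + 102624) = sqrt(((25/9 - 1)*(-182) + 203716) + 102624) = sqrt(((16/9)*(-182) + 203716) + 102624) = sqrt((-2912/9 + 203716) + 102624) = sqrt(1830532/9 + 102624) = sqrt(2754148/9) = 2*sqrt(688537)/3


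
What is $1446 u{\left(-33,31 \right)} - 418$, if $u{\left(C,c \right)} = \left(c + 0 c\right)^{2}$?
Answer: $1389188$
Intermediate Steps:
$u{\left(C,c \right)} = c^{2}$ ($u{\left(C,c \right)} = \left(c + 0\right)^{2} = c^{2}$)
$1446 u{\left(-33,31 \right)} - 418 = 1446 \cdot 31^{2} - 418 = 1446 \cdot 961 - 418 = 1389606 - 418 = 1389188$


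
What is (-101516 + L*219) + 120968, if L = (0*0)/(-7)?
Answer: 19452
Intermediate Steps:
L = 0 (L = 0*(-1/7) = 0)
(-101516 + L*219) + 120968 = (-101516 + 0*219) + 120968 = (-101516 + 0) + 120968 = -101516 + 120968 = 19452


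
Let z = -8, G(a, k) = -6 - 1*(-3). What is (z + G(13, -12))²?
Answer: 121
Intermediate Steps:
G(a, k) = -3 (G(a, k) = -6 + 3 = -3)
(z + G(13, -12))² = (-8 - 3)² = (-11)² = 121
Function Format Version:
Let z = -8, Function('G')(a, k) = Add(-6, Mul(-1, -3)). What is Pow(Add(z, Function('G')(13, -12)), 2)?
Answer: 121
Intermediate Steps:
Function('G')(a, k) = -3 (Function('G')(a, k) = Add(-6, 3) = -3)
Pow(Add(z, Function('G')(13, -12)), 2) = Pow(Add(-8, -3), 2) = Pow(-11, 2) = 121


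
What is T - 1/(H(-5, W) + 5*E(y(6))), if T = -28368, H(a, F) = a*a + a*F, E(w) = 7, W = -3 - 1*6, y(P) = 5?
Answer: -2978641/105 ≈ -28368.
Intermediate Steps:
W = -9 (W = -3 - 6 = -9)
H(a, F) = a² + F*a
T - 1/(H(-5, W) + 5*E(y(6))) = -28368 - 1/(-5*(-9 - 5) + 5*7) = -28368 - 1/(-5*(-14) + 35) = -28368 - 1/(70 + 35) = -28368 - 1/105 = -2978641/105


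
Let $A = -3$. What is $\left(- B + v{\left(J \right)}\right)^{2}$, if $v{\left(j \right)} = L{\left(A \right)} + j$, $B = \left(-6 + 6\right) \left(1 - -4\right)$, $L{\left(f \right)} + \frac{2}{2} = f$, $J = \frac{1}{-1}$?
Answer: $25$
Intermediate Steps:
$J = -1$
$L{\left(f \right)} = -1 + f$
$B = 0$ ($B = 0 \left(1 + 4\right) = 0 \cdot 5 = 0$)
$v{\left(j \right)} = -4 + j$ ($v{\left(j \right)} = \left(-1 - 3\right) + j = -4 + j$)
$\left(- B + v{\left(J \right)}\right)^{2} = \left(\left(-1\right) 0 - 5\right)^{2} = \left(0 - 5\right)^{2} = \left(-5\right)^{2} = 25$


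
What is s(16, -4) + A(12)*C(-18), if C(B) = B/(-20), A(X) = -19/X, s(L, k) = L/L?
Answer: -17/40 ≈ -0.42500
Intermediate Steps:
s(L, k) = 1
C(B) = -B/20 (C(B) = B*(-1/20) = -B/20)
s(16, -4) + A(12)*C(-18) = 1 + (-19/12)*(-1/20*(-18)) = 1 - 19*1/12*(9/10) = 1 - 19/12*9/10 = 1 - 57/40 = -17/40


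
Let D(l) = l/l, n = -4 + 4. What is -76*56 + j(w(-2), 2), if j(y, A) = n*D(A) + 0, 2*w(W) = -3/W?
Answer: -4256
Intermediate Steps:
n = 0
D(l) = 1
w(W) = -3/(2*W) (w(W) = (-3/W)/2 = -3/(2*W))
j(y, A) = 0 (j(y, A) = 0*1 + 0 = 0 + 0 = 0)
-76*56 + j(w(-2), 2) = -76*56 + 0 = -4256 + 0 = -4256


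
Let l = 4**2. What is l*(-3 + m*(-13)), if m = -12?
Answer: 2448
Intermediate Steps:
l = 16
l*(-3 + m*(-13)) = 16*(-3 - 12*(-13)) = 16*(-3 + 156) = 16*153 = 2448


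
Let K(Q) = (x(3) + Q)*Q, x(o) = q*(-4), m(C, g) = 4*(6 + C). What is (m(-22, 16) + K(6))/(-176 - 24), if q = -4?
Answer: -17/50 ≈ -0.34000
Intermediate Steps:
m(C, g) = 24 + 4*C
x(o) = 16 (x(o) = -4*(-4) = 16)
K(Q) = Q*(16 + Q) (K(Q) = (16 + Q)*Q = Q*(16 + Q))
(m(-22, 16) + K(6))/(-176 - 24) = ((24 + 4*(-22)) + 6*(16 + 6))/(-176 - 24) = ((24 - 88) + 6*22)/(-200) = (-64 + 132)*(-1/200) = 68*(-1/200) = -17/50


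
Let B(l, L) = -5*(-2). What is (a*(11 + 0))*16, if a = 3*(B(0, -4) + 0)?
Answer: 5280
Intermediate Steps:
B(l, L) = 10
a = 30 (a = 3*(10 + 0) = 3*10 = 30)
(a*(11 + 0))*16 = (30*(11 + 0))*16 = (30*11)*16 = 330*16 = 5280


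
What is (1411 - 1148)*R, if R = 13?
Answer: 3419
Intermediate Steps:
(1411 - 1148)*R = (1411 - 1148)*13 = 263*13 = 3419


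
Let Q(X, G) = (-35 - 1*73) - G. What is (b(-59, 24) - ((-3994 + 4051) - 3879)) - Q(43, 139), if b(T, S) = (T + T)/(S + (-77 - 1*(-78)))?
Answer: 101607/25 ≈ 4064.3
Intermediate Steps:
Q(X, G) = -108 - G (Q(X, G) = (-35 - 73) - G = -108 - G)
b(T, S) = 2*T/(1 + S) (b(T, S) = (2*T)/(S + (-77 + 78)) = (2*T)/(S + 1) = (2*T)/(1 + S) = 2*T/(1 + S))
(b(-59, 24) - ((-3994 + 4051) - 3879)) - Q(43, 139) = (2*(-59)/(1 + 24) - ((-3994 + 4051) - 3879)) - (-108 - 1*139) = (2*(-59)/25 - (57 - 3879)) - (-108 - 139) = (2*(-59)*(1/25) - 1*(-3822)) - 1*(-247) = (-118/25 + 3822) + 247 = 95432/25 + 247 = 101607/25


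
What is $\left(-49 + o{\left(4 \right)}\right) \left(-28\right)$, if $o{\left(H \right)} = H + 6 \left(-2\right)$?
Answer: $1596$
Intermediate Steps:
$o{\left(H \right)} = -12 + H$ ($o{\left(H \right)} = H - 12 = -12 + H$)
$\left(-49 + o{\left(4 \right)}\right) \left(-28\right) = \left(-49 + \left(-12 + 4\right)\right) \left(-28\right) = \left(-49 - 8\right) \left(-28\right) = \left(-57\right) \left(-28\right) = 1596$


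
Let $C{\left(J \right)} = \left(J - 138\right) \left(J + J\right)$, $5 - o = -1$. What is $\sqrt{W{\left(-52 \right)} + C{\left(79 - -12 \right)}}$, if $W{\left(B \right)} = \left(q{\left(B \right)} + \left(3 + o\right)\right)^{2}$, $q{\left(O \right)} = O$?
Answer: $3 i \sqrt{745} \approx 81.884 i$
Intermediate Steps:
$o = 6$ ($o = 5 - -1 = 5 + 1 = 6$)
$C{\left(J \right)} = 2 J \left(-138 + J\right)$ ($C{\left(J \right)} = \left(-138 + J\right) 2 J = 2 J \left(-138 + J\right)$)
$W{\left(B \right)} = \left(9 + B\right)^{2}$ ($W{\left(B \right)} = \left(B + \left(3 + 6\right)\right)^{2} = \left(B + 9\right)^{2} = \left(9 + B\right)^{2}$)
$\sqrt{W{\left(-52 \right)} + C{\left(79 - -12 \right)}} = \sqrt{\left(9 - 52\right)^{2} + 2 \left(79 - -12\right) \left(-138 + \left(79 - -12\right)\right)} = \sqrt{\left(-43\right)^{2} + 2 \left(79 + 12\right) \left(-138 + \left(79 + 12\right)\right)} = \sqrt{1849 + 2 \cdot 91 \left(-138 + 91\right)} = \sqrt{1849 + 2 \cdot 91 \left(-47\right)} = \sqrt{1849 - 8554} = \sqrt{-6705} = 3 i \sqrt{745}$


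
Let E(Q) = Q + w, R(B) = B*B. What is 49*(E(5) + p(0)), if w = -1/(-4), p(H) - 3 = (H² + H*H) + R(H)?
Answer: 1617/4 ≈ 404.25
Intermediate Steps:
R(B) = B²
p(H) = 3 + 3*H² (p(H) = 3 + ((H² + H*H) + H²) = 3 + ((H² + H²) + H²) = 3 + (2*H² + H²) = 3 + 3*H²)
w = ¼ (w = -1*(-¼) = ¼ ≈ 0.25000)
E(Q) = ¼ + Q (E(Q) = Q + ¼ = ¼ + Q)
49*(E(5) + p(0)) = 49*((¼ + 5) + (3 + 3*0²)) = 49*(21/4 + (3 + 3*0)) = 49*(21/4 + (3 + 0)) = 49*(21/4 + 3) = 49*(33/4) = 1617/4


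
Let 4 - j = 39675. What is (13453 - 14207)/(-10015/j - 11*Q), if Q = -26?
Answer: -29911934/11355921 ≈ -2.6340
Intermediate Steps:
j = -39671 (j = 4 - 1*39675 = 4 - 39675 = -39671)
(13453 - 14207)/(-10015/j - 11*Q) = (13453 - 14207)/(-10015/(-39671) - 11*(-26)) = -754/(-10015*(-1/39671) + 286) = -754/(10015/39671 + 286) = -754/11355921/39671 = -754*39671/11355921 = -29911934/11355921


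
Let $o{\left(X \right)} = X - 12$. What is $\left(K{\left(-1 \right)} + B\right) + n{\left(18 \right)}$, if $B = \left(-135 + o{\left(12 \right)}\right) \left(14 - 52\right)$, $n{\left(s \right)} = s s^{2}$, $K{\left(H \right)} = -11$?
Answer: $10951$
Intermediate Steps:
$o{\left(X \right)} = -12 + X$
$n{\left(s \right)} = s^{3}$
$B = 5130$ ($B = \left(-135 + \left(-12 + 12\right)\right) \left(14 - 52\right) = \left(-135 + 0\right) \left(-38\right) = \left(-135\right) \left(-38\right) = 5130$)
$\left(K{\left(-1 \right)} + B\right) + n{\left(18 \right)} = \left(-11 + 5130\right) + 18^{3} = 5119 + 5832 = 10951$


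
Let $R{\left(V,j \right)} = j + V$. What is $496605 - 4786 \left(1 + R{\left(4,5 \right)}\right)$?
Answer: $448745$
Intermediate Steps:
$R{\left(V,j \right)} = V + j$
$496605 - 4786 \left(1 + R{\left(4,5 \right)}\right) = 496605 - 4786 \left(1 + \left(4 + 5\right)\right) = 496605 - 4786 \left(1 + 9\right) = 496605 - 4786 \cdot 10 = 496605 - 47860 = 448745$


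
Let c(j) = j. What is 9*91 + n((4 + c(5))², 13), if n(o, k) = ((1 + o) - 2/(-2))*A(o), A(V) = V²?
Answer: 545382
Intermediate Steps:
n(o, k) = o²*(2 + o) (n(o, k) = ((1 + o) - 2/(-2))*o² = ((1 + o) - 2*(-½))*o² = ((1 + o) + 1)*o² = (2 + o)*o² = o²*(2 + o))
9*91 + n((4 + c(5))², 13) = 9*91 + ((4 + 5)²)²*(2 + (4 + 5)²) = 819 + (9²)²*(2 + 9²) = 819 + 81²*(2 + 81) = 819 + 6561*83 = 819 + 544563 = 545382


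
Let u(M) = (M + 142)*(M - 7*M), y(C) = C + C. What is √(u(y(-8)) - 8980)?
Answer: 2*√779 ≈ 55.821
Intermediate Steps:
y(C) = 2*C
u(M) = -6*M*(142 + M) (u(M) = (142 + M)*(-6*M) = -6*M*(142 + M))
√(u(y(-8)) - 8980) = √(-6*2*(-8)*(142 + 2*(-8)) - 8980) = √(-6*(-16)*(142 - 16) - 8980) = √(-6*(-16)*126 - 8980) = √(12096 - 8980) = √3116 = 2*√779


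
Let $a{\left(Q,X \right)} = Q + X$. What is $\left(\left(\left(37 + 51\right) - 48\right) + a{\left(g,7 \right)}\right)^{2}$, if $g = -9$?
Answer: $1444$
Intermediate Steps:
$\left(\left(\left(37 + 51\right) - 48\right) + a{\left(g,7 \right)}\right)^{2} = \left(\left(\left(37 + 51\right) - 48\right) + \left(-9 + 7\right)\right)^{2} = \left(\left(88 - 48\right) - 2\right)^{2} = \left(40 - 2\right)^{2} = 38^{2} = 1444$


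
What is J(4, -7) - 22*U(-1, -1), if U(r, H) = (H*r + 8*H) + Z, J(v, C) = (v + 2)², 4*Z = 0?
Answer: 190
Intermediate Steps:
Z = 0 (Z = (¼)*0 = 0)
J(v, C) = (2 + v)²
U(r, H) = 8*H + H*r (U(r, H) = (H*r + 8*H) + 0 = (8*H + H*r) + 0 = 8*H + H*r)
J(4, -7) - 22*U(-1, -1) = (2 + 4)² - (-22)*(8 - 1) = 6² - (-22)*7 = 36 - 22*(-7) = 36 + 154 = 190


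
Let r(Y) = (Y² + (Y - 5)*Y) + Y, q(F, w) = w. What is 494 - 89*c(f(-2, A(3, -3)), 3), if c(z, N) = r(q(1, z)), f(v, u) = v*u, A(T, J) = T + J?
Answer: 494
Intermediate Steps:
A(T, J) = J + T
r(Y) = Y + Y² + Y*(-5 + Y) (r(Y) = (Y² + (-5 + Y)*Y) + Y = (Y² + Y*(-5 + Y)) + Y = Y + Y² + Y*(-5 + Y))
f(v, u) = u*v
c(z, N) = 2*z*(-2 + z)
494 - 89*c(f(-2, A(3, -3)), 3) = 494 - 178*(-3 + 3)*(-2)*(-2 + (-3 + 3)*(-2)) = 494 - 178*0*(-2)*(-2 + 0*(-2)) = 494 - 178*0*(-2 + 0) = 494 - 178*0*(-2) = 494 - 89*0 = 494 + 0 = 494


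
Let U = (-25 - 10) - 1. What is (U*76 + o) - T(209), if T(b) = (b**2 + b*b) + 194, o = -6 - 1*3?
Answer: -90301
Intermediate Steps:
o = -9 (o = -6 - 3 = -9)
U = -36 (U = -35 - 1 = -36)
T(b) = 194 + 2*b**2 (T(b) = (b**2 + b**2) + 194 = 2*b**2 + 194 = 194 + 2*b**2)
(U*76 + o) - T(209) = (-36*76 - 9) - (194 + 2*209**2) = (-2736 - 9) - (194 + 2*43681) = -2745 - (194 + 87362) = -2745 - 1*87556 = -2745 - 87556 = -90301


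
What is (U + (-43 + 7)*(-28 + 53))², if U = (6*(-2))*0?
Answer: 810000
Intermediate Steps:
U = 0 (U = -12*0 = 0)
(U + (-43 + 7)*(-28 + 53))² = (0 + (-43 + 7)*(-28 + 53))² = (0 - 36*25)² = (0 - 900)² = (-900)² = 810000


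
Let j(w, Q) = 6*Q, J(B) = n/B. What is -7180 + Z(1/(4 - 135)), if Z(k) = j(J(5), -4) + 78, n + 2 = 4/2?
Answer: -7126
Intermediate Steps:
n = 0 (n = -2 + 4/2 = -2 + 4*(½) = -2 + 2 = 0)
J(B) = 0 (J(B) = 0/B = 0)
Z(k) = 54 (Z(k) = 6*(-4) + 78 = -24 + 78 = 54)
-7180 + Z(1/(4 - 135)) = -7180 + 54 = -7126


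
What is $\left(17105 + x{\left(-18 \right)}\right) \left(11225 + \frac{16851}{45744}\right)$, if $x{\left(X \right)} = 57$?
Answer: $\frac{1468761862277}{7624} \approx 1.9265 \cdot 10^{8}$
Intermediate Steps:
$\left(17105 + x{\left(-18 \right)}\right) \left(11225 + \frac{16851}{45744}\right) = \left(17105 + 57\right) \left(11225 + \frac{16851}{45744}\right) = 17162 \left(11225 + 16851 \cdot \frac{1}{45744}\right) = 17162 \left(11225 + \frac{5617}{15248}\right) = 17162 \cdot \frac{171164417}{15248} = \frac{1468761862277}{7624}$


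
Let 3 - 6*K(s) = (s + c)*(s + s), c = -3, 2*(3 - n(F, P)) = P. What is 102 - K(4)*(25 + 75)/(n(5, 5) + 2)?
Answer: 406/3 ≈ 135.33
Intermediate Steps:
n(F, P) = 3 - P/2
K(s) = 1/2 - s*(-3 + s)/3 (K(s) = 1/2 - (s - 3)*(s + s)/6 = 1/2 - (-3 + s)*2*s/6 = 1/2 - s*(-3 + s)/3)
102 - K(4)*(25 + 75)/(n(5, 5) + 2) = 102 - (1/2 + 4 - 1/3*4**2)*(25 + 75)/((3 - 1/2*5) + 2) = 102 - (1/2 + 4 - 1/3*16)*100/((3 - 5/2) + 2) = 102 - (1/2 + 4 - 16/3)*100/(1/2 + 2) = 102 - (-5)*100/(5/2)/6 = 102 - (-5)*100*(2/5)/6 = 102 - (-5)*40/6 = 102 - 1*(-100/3) = 102 + 100/3 = 406/3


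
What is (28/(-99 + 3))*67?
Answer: -469/24 ≈ -19.542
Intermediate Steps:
(28/(-99 + 3))*67 = (28/(-96))*67 = (28*(-1/96))*67 = -7/24*67 = -469/24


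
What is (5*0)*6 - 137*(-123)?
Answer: 16851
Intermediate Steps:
(5*0)*6 - 137*(-123) = 0*6 + 16851 = 0 + 16851 = 16851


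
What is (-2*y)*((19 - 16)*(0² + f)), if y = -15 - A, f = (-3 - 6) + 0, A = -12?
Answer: -162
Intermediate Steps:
f = -9 (f = -9 + 0 = -9)
y = -3 (y = -15 - 1*(-12) = -15 + 12 = -3)
(-2*y)*((19 - 16)*(0² + f)) = (-2*(-3))*((19 - 16)*(0² - 9)) = 6*(3*(0 - 9)) = 6*(3*(-9)) = 6*(-27) = -162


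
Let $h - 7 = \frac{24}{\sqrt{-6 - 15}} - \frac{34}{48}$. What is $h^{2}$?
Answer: $\frac{49015}{4032} - \frac{302 i \sqrt{21}}{21} \approx 12.156 - 65.902 i$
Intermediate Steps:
$h = \frac{151}{24} - \frac{8 i \sqrt{21}}{7}$ ($h = 7 + \left(\frac{24}{\sqrt{-6 - 15}} - \frac{34}{48}\right) = 7 + \left(\frac{24}{\sqrt{-21}} - \frac{17}{24}\right) = 7 - \left(\frac{17}{24} - \frac{24}{i \sqrt{21}}\right) = 7 - \left(\frac{17}{24} - 24 \left(- \frac{i \sqrt{21}}{21}\right)\right) = 7 - \left(\frac{17}{24} + \frac{8 i \sqrt{21}}{7}\right) = \frac{151}{24} - \frac{8 i \sqrt{21}}{7} \approx 6.2917 - 5.2372 i$)
$h^{2} = \left(\frac{151}{24} - \frac{8 i \sqrt{21}}{7}\right)^{2}$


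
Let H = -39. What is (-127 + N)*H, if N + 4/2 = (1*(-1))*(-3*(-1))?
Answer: 5148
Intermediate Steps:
N = -5 (N = -2 + (1*(-1))*(-3*(-1)) = -2 - 1*3 = -2 - 3 = -5)
(-127 + N)*H = (-127 - 5)*(-39) = -132*(-39) = 5148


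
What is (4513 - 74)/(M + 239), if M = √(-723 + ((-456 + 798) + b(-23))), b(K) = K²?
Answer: 1060921/56973 - 8878*√37/56973 ≈ 17.674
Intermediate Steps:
M = 2*√37 (M = √(-723 + ((-456 + 798) + (-23)²)) = √(-723 + (342 + 529)) = √(-723 + 871) = √148 = 2*√37 ≈ 12.166)
(4513 - 74)/(M + 239) = (4513 - 74)/(2*√37 + 239) = 4439/(239 + 2*√37)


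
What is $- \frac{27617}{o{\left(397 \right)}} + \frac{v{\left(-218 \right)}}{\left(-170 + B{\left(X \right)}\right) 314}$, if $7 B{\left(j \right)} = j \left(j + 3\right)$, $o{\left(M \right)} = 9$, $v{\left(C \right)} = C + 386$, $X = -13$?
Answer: $- \frac{1149006608}{374445} \approx -3068.6$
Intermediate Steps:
$v{\left(C \right)} = 386 + C$
$B{\left(j \right)} = \frac{j \left(3 + j\right)}{7}$ ($B{\left(j \right)} = \frac{j \left(j + 3\right)}{7} = \frac{j \left(3 + j\right)}{7}$)
$- \frac{27617}{o{\left(397 \right)}} + \frac{v{\left(-218 \right)}}{\left(-170 + B{\left(X \right)}\right) 314} = - \frac{27617}{9} + \frac{386 - 218}{\left(-170 + \frac{1}{7} \left(-13\right) \left(3 - 13\right)\right) 314} = \left(-27617\right) \frac{1}{9} + \frac{168}{\left(-170 + \frac{1}{7} \left(-13\right) \left(-10\right)\right) 314} = - \frac{27617}{9} + \frac{168}{\left(-170 + \frac{130}{7}\right) 314} = - \frac{27617}{9} + \frac{168}{\left(- \frac{1060}{7}\right) 314} = - \frac{27617}{9} + \frac{168}{- \frac{332840}{7}} = - \frac{27617}{9} + 168 \left(- \frac{7}{332840}\right) = - \frac{27617}{9} - \frac{147}{41605} = - \frac{1149006608}{374445}$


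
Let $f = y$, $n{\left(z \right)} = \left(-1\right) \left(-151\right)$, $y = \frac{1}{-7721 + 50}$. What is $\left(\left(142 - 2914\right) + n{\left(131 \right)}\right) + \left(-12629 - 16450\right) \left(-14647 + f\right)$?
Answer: $\frac{1089071036737}{2557} \approx 4.2592 \cdot 10^{8}$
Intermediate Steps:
$y = - \frac{1}{7671}$ ($y = \frac{1}{-7671} = - \frac{1}{7671} \approx -0.00013036$)
$n{\left(z \right)} = 151$
$f = - \frac{1}{7671} \approx -0.00013036$
$\left(\left(142 - 2914\right) + n{\left(131 \right)}\right) + \left(-12629 - 16450\right) \left(-14647 + f\right) = \left(\left(142 - 2914\right) + 151\right) + \left(-12629 - 16450\right) \left(-14647 - \frac{1}{7671}\right) = \left(-2772 + 151\right) - - \frac{1089077738634}{2557} = -2621 + \frac{1089077738634}{2557} = \frac{1089071036737}{2557}$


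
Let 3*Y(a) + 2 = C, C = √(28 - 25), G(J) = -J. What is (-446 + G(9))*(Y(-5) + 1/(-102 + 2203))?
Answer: 1910545/6303 - 455*√3/3 ≈ 40.422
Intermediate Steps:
C = √3 ≈ 1.7320
Y(a) = -⅔ + √3/3
(-446 + G(9))*(Y(-5) + 1/(-102 + 2203)) = (-446 - 1*9)*((-⅔ + √3/3) + 1/(-102 + 2203)) = (-446 - 9)*((-⅔ + √3/3) + 1/2101) = -455*((-⅔ + √3/3) + 1/2101) = -455*(-4199/6303 + √3/3) = 1910545/6303 - 455*√3/3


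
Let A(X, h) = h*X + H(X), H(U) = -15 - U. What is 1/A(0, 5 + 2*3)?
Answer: -1/15 ≈ -0.066667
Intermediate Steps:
A(X, h) = -15 - X + X*h (A(X, h) = h*X + (-15 - X) = X*h + (-15 - X) = -15 - X + X*h)
1/A(0, 5 + 2*3) = 1/(-15 - 1*0 + 0*(5 + 2*3)) = 1/(-15 + 0 + 0*(5 + 6)) = 1/(-15 + 0 + 0*11) = 1/(-15 + 0 + 0) = 1/(-15) = -1/15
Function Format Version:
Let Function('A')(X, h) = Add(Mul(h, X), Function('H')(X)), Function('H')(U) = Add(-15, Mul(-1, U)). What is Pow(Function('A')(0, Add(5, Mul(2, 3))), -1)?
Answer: Rational(-1, 15) ≈ -0.066667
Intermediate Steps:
Function('A')(X, h) = Add(-15, Mul(-1, X), Mul(X, h)) (Function('A')(X, h) = Add(Mul(h, X), Add(-15, Mul(-1, X))) = Add(Mul(X, h), Add(-15, Mul(-1, X))) = Add(-15, Mul(-1, X), Mul(X, h)))
Pow(Function('A')(0, Add(5, Mul(2, 3))), -1) = Pow(Add(-15, Mul(-1, 0), Mul(0, Add(5, Mul(2, 3)))), -1) = Pow(Add(-15, 0, Mul(0, Add(5, 6))), -1) = Pow(Add(-15, 0, Mul(0, 11)), -1) = Pow(Add(-15, 0, 0), -1) = Pow(-15, -1) = Rational(-1, 15)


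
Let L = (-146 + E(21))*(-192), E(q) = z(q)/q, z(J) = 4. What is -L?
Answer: -195968/7 ≈ -27995.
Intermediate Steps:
E(q) = 4/q
L = 195968/7 (L = (-146 + 4/21)*(-192) = -3062/21*(-192) = 195968/7 ≈ 27995.)
-L = -1*195968/7 = -195968/7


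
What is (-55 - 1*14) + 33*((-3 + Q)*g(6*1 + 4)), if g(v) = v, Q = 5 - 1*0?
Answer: 591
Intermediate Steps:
Q = 5 (Q = 5 + 0 = 5)
(-55 - 1*14) + 33*((-3 + Q)*g(6*1 + 4)) = (-55 - 1*14) + 33*((-3 + 5)*(6*1 + 4)) = (-55 - 14) + 33*(2*(6 + 4)) = -69 + 33*(2*10) = -69 + 33*20 = -69 + 660 = 591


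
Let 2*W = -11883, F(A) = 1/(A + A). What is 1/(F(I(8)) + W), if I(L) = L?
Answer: -16/95063 ≈ -0.00016831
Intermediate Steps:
F(A) = 1/(2*A)
W = -11883/2 (W = (1/2)*(-11883) = -11883/2 ≈ -5941.5)
1/(F(I(8)) + W) = 1/((1/2)/8 - 11883/2) = 1/((1/2)*(1/8) - 11883/2) = 1/(1/16 - 11883/2) = 1/(-95063/16) = -16/95063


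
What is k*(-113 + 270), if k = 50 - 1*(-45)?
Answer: 14915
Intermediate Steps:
k = 95 (k = 50 + 45 = 95)
k*(-113 + 270) = 95*(-113 + 270) = 95*157 = 14915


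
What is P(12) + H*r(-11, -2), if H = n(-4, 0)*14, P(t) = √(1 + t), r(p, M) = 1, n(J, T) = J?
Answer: -56 + √13 ≈ -52.394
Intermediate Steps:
H = -56 (H = -4*14 = -56)
P(12) + H*r(-11, -2) = √(1 + 12) - 56*1 = √13 - 56 = -56 + √13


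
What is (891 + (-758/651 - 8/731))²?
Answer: 179310465688942225/226462726161 ≈ 7.9179e+5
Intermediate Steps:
(891 + (-758/651 - 8/731))² = (891 - 559306/475881)² = (423450665/475881)² = 179310465688942225/226462726161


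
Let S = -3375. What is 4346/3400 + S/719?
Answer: -4175113/1222300 ≈ -3.4158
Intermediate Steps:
4346/3400 + S/719 = 4346/3400 - 3375/719 = 4346*(1/3400) - 3375*1/719 = 2173/1700 - 3375/719 = -4175113/1222300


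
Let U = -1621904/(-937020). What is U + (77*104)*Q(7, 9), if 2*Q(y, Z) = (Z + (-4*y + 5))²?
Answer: 183839981396/234255 ≈ 7.8479e+5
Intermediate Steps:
U = 405476/234255 (U = -1621904*(-1/937020) = 405476/234255 ≈ 1.7309)
Q(y, Z) = (5 + Z - 4*y)²/2 (Q(y, Z) = (Z + (-4*y + 5))²/2 = (Z + (5 - 4*y))²/2 = (5 + Z - 4*y)²/2)
U + (77*104)*Q(7, 9) = 405476/234255 + (77*104)*((5 + 9 - 4*7)²/2) = 405476/234255 + 8008*((5 + 9 - 28)²/2) = 405476/234255 + 8008*((½)*(-14)²) = 405476/234255 + 8008*((½)*196) = 405476/234255 + 8008*98 = 405476/234255 + 784784 = 183839981396/234255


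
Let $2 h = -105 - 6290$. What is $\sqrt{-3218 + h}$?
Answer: $\frac{i \sqrt{25662}}{2} \approx 80.097 i$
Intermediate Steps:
$h = - \frac{6395}{2}$ ($h = \frac{-105 - 6290}{2} = \frac{1}{2} \left(-6395\right) = - \frac{6395}{2} \approx -3197.5$)
$\sqrt{-3218 + h} = \sqrt{-3218 - \frac{6395}{2}} = \sqrt{- \frac{12831}{2}} = \frac{i \sqrt{25662}}{2}$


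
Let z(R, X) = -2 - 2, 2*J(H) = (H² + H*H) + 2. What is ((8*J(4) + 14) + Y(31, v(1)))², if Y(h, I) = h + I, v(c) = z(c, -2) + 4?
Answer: 32761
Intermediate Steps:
J(H) = 1 + H² (J(H) = ((H² + H*H) + 2)/2 = ((H² + H²) + 2)/2 = (2*H² + 2)/2 = (2 + 2*H²)/2 = 1 + H²)
z(R, X) = -4
v(c) = 0 (v(c) = -4 + 4 = 0)
Y(h, I) = I + h
((8*J(4) + 14) + Y(31, v(1)))² = ((8*(1 + 4²) + 14) + (0 + 31))² = ((8*(1 + 16) + 14) + 31)² = ((8*17 + 14) + 31)² = ((136 + 14) + 31)² = (150 + 31)² = 181² = 32761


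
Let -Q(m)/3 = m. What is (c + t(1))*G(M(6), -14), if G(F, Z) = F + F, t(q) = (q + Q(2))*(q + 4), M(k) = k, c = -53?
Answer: -936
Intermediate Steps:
Q(m) = -3*m
t(q) = (-6 + q)*(4 + q) (t(q) = (q - 3*2)*(q + 4) = (q - 6)*(4 + q) = (-6 + q)*(4 + q))
G(F, Z) = 2*F
(c + t(1))*G(M(6), -14) = (-53 + (-24 + 1² - 2*1))*(2*6) = (-53 + (-24 + 1 - 2))*12 = (-53 - 25)*12 = -78*12 = -936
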